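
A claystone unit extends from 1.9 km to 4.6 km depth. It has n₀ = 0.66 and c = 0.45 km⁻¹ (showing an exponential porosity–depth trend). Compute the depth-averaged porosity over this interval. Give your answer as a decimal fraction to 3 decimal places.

0.162

⟨n⟩ = (1/(z₂−z₁)) ∫ n₀ e^(−cz) dz = n₀·(e^(−c·z₁) − e^(−c·z₂)) / (c·(z₂−z₁))
e^(−0.45×1.9) = 0.4253; e^(−0.45×4.6) = 0.1262
⟨n⟩ = 0.66 × (0.4253 − 0.1262) / (0.45 × 2.7) = 0.66 × 0.2462 = 0.1625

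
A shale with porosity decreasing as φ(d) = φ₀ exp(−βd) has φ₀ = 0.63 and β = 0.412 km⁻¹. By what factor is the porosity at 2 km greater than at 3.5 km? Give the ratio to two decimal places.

1.86

φ(d₁)/φ(d₂) = e^(−β·d₁)/e^(−β·d₂) = e^{β(d₂−d₁)}
= exp(0.412 × 1.5) = exp(0.618) = 1.8552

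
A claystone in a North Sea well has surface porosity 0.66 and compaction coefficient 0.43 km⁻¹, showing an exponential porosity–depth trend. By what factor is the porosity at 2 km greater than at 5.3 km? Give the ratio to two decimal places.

4.13

φ(Z₁)/φ(Z₂) = e^(−c·Z₁)/e^(−c·Z₂) = e^{c(Z₂−Z₁)}
= exp(0.43 × 3.3) = exp(1.419) = 4.1330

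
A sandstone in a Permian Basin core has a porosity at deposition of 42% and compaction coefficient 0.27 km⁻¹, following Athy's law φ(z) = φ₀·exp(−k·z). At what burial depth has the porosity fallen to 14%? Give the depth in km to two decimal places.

4.07 km

Invert Athy's law: z = ln(φ₀/φ) / k
z = ln(0.42/0.14) / 0.27 = ln(3) / 0.27 = 1.0986 / 0.27 = 4.069 km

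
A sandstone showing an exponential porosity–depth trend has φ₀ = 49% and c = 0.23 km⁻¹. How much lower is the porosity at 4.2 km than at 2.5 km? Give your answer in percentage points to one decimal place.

φ(2.5) = 0.49·e^(−0.23×2.5) = 0.2757
φ(4.2) = 0.49·e^(−0.23×4.2) = 0.1865
Δφ = 0.2757 − 0.1865 = 0.0892

8.9 percentage points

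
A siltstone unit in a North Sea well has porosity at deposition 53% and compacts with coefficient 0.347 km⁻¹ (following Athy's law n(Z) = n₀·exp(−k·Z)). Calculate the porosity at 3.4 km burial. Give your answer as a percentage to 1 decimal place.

n = n₀·exp(−k·Z) = 0.53 × exp(−0.347 × 3.4) = 0.53 × exp(−1.18)
  = 0.53 × 0.3073 = 0.1629

16.3%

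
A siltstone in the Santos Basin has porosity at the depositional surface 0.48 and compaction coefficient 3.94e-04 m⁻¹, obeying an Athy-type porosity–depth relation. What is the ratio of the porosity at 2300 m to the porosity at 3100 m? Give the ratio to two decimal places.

1.37

Working in km (1 km = 1000 m; c in km⁻¹ = c in m⁻¹ × 1000):
n(d₁)/n(d₂) = e^(−c·d₁)/e^(−c·d₂) = e^{c(d₂−d₁)}
= exp(0.394 × 0.8) = exp(0.3152) = 1.3705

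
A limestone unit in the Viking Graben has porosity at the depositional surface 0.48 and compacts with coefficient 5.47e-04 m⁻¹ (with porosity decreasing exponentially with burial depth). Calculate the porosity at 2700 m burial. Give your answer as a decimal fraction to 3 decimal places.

0.110

Working in km (1 km = 1000 m; c in km⁻¹ = c in m⁻¹ × 1000):
φ = φ₀·exp(−c·Z) = 0.48 × exp(−0.547 × 2.7) = 0.48 × exp(−1.477)
  = 0.48 × 0.2283 = 0.1096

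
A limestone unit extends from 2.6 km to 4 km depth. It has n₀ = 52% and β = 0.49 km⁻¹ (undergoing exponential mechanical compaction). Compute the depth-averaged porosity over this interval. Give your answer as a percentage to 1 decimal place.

⟨n⟩ = (1/(Z₂−Z₁)) ∫ n₀ e^(−βZ) dZ = n₀·(e^(−β·Z₁) − e^(−β·Z₂)) / (β·(Z₂−Z₁))
e^(−0.49×2.6) = 0.2797; e^(−0.49×4) = 0.1409
⟨n⟩ = 0.52 × (0.2797 − 0.1409) / (0.49 × 1.4) = 0.52 × 0.2024 = 0.1053

10.5%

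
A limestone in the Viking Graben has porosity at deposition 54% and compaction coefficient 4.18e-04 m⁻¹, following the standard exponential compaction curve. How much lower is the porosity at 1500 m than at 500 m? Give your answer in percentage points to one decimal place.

15.0 percentage points

Working in km (1 km = 1000 m; c in km⁻¹ = c in m⁻¹ × 1000):
phi(0.5) = 0.54·e^(−0.418×0.5) = 0.4382
phi(1.5) = 0.54·e^(−0.418×1.5) = 0.2885
Δphi = 0.4382 − 0.2885 = 0.1497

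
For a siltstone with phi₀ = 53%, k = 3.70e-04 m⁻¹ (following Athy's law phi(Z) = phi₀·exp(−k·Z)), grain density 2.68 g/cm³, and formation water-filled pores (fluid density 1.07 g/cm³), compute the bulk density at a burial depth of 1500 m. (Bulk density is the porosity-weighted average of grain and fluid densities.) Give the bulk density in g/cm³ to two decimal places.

2.19 g/cm³

Working in km (1 km = 1000 m; k in km⁻¹ = k in m⁻¹ × 1000):
Porosity at depth: phi = 0.53·exp(−0.37×1.5) = 0.53×0.5741 = 0.3043
Bulk density: ρ_b = (1−phi)ρ_g + phi·ρ_f = 0.6957×2.68 + 0.3043×1.07
       = 1.865 + 0.326 = 2.190 g/cm³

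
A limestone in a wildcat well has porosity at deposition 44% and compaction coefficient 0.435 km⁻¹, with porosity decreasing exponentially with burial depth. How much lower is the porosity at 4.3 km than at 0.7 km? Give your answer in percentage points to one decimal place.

φ(0.7) = 0.44·e^(−0.435×0.7) = 0.3245
φ(4.3) = 0.44·e^(−0.435×4.3) = 0.0678
Δφ = 0.3245 − 0.0678 = 0.2567

25.7 percentage points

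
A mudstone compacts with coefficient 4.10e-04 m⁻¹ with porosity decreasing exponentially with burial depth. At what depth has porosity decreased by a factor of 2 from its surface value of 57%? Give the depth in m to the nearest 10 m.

Working in km (1 km = 1000 m; k in km⁻¹ = k in m⁻¹ × 1000):
n/n₀ = 1/2 ⇒ exp(−k·z) = 1/2 ⇒ z = ln(2) / k
z = 0.6931 / 0.41 = 1.691 km

1690 m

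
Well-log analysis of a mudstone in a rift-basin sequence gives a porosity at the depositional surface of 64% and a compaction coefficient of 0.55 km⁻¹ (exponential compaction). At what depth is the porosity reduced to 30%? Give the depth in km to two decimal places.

Invert Athy's law: z = ln(φ₀/φ) / β
z = ln(0.64/0.3) / 0.55 = ln(2.133) / 0.55 = 0.7577 / 0.55 = 1.378 km

1.38 km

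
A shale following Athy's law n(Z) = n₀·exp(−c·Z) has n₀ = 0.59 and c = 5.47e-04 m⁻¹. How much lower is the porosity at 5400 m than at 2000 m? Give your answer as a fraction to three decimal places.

Working in km (1 km = 1000 m; c in km⁻¹ = c in m⁻¹ × 1000):
n(2) = 0.59·e^(−0.547×2) = 0.1976
n(5.4) = 0.59·e^(−0.547×5.4) = 0.0308
Δn = 0.1976 − 0.0308 = 0.1668

0.167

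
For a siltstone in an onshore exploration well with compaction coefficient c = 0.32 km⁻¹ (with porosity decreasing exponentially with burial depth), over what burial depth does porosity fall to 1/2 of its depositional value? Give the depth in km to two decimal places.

2.17 km

n/n₀ = 1/2 ⇒ exp(−c·Z) = 1/2 ⇒ Z = ln(2) / c
Z = 0.6931 / 0.32 = 2.166 km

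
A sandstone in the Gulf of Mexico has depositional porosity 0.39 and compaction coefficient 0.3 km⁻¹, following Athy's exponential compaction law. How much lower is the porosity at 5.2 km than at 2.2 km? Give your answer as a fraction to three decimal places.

n(2.2) = 0.39·e^(−0.3×2.2) = 0.2016
n(5.2) = 0.39·e^(−0.3×5.2) = 0.0820
Δn = 0.2016 − 0.0820 = 0.1196

0.120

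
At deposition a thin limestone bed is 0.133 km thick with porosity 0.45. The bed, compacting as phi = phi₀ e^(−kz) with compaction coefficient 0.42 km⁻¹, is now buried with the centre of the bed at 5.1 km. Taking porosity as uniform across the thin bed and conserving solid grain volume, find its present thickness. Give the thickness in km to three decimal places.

Porosity at 5.1 km: phi = 0.45·exp(−0.42×5.1) = 0.0528
Solid-volume conservation: h(1−phi) = h₀(1−phi₀) ⇒ h = h₀·(1−phi₀)/(1−phi)
h = 0.133 × (1 − 0.45)/(1 − 0.0528) = 0.133 × 0.5807 = 0.0772 km

0.077 km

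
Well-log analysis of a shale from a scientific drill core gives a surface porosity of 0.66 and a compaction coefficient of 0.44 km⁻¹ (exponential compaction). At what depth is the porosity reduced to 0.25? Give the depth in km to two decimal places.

2.21 km

Invert Athy's law: Z = ln(φ₀/φ) / β
Z = ln(0.66/0.25) / 0.44 = ln(2.64) / 0.44 = 0.9708 / 0.44 = 2.206 km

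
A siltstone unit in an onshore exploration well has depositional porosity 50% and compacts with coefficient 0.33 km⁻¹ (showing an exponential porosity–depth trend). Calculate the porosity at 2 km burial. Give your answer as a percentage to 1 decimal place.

25.8%

n = n₀·exp(−β·z) = 0.5 × exp(−0.33 × 2) = 0.5 × exp(−0.66)
  = 0.5 × 0.5169 = 0.2584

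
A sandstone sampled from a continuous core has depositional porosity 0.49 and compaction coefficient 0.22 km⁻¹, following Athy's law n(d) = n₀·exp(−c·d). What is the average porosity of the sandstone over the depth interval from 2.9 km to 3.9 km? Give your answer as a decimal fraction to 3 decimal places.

⟨n⟩ = (1/(d₂−d₁)) ∫ n₀ e^(−cd) dd = n₀·(e^(−c·d₁) − e^(−c·d₂)) / (c·(d₂−d₁))
e^(−0.22×2.9) = 0.5283; e^(−0.22×3.9) = 0.4240
⟨n⟩ = 0.49 × (0.5283 − 0.4240) / (0.22 × 1) = 0.49 × 0.4743 = 0.2324

0.232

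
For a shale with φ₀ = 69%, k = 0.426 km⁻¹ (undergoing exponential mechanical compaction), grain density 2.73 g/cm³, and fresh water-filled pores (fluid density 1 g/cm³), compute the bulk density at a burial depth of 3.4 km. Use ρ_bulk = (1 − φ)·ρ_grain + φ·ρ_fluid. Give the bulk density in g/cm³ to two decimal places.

Porosity at depth: φ = 0.69·exp(−0.426×3.4) = 0.69×0.2349 = 0.1621
Bulk density: ρ_b = (1−φ)ρ_g + φ·ρ_f = 0.8379×2.73 + 0.1621×1
       = 2.287 + 0.162 = 2.450 g/cm³

2.45 g/cm³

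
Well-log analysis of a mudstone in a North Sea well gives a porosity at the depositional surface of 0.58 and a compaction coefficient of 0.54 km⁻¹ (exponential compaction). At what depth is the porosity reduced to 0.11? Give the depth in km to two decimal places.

Invert Athy's law: d = ln(n₀/n) / k
d = ln(0.58/0.11) / 0.54 = ln(5.273) / 0.54 = 1.6625 / 0.54 = 3.079 km

3.08 km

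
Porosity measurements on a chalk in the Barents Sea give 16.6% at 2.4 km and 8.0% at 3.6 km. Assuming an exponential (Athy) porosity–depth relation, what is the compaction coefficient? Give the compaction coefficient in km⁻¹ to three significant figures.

Athy: φ(z) = φ₀ e^(−kz) ⇒ φ₁/φ₂ = e^{k(z₂−z₁)} ⇒ k = ln(φ₁/φ₂)/(z₂−z₁)
k = ln(0.166/0.08) / (3.6 − 2.4) = ln(2.075) / 1.2 = 0.7300 / 1.2 = 0.6083 km⁻¹

0.608 km⁻¹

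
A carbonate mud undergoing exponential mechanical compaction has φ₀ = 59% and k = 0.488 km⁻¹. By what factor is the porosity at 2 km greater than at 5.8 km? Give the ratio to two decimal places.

φ(Z₁)/φ(Z₂) = e^(−k·Z₁)/e^(−k·Z₂) = e^{k(Z₂−Z₁)}
= exp(0.488 × 3.8) = exp(1.854) = 6.3879

6.39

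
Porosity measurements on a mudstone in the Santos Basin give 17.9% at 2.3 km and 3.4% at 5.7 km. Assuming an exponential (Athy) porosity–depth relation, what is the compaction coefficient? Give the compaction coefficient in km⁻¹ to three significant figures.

Athy: phi(z) = phi₀ e^(−cz) ⇒ phi₁/phi₂ = e^{c(z₂−z₁)} ⇒ c = ln(phi₁/phi₂)/(z₂−z₁)
c = ln(0.179/0.034) / (5.7 − 2.3) = ln(5.265) / 3.4 = 1.6610 / 3.4 = 0.4885 km⁻¹

0.489 km⁻¹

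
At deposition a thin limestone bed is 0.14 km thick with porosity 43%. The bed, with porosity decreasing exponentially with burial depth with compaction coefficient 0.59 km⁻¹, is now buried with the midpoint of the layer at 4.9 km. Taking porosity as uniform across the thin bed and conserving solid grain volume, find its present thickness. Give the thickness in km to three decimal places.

0.082 km

Porosity at 4.9 km: phi = 0.43·exp(−0.59×4.9) = 0.0239
Solid-volume conservation: h(1−phi) = h₀(1−phi₀) ⇒ h = h₀·(1−phi₀)/(1−phi)
h = 0.14 × (1 − 0.43)/(1 − 0.0239) = 0.14 × 0.5839 = 0.0818 km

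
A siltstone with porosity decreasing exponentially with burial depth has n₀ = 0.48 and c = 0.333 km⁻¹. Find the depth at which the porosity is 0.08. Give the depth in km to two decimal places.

5.38 km

Invert Athy's law: d = ln(n₀/n) / c
d = ln(0.48/0.08) / 0.333 = ln(6) / 0.333 = 1.7918 / 0.333 = 5.381 km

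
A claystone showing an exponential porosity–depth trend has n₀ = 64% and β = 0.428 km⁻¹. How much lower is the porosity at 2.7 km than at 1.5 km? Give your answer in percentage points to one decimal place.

13.5 percentage points

n(1.5) = 0.64·e^(−0.428×1.5) = 0.3368
n(2.7) = 0.64·e^(−0.428×2.7) = 0.2015
Δn = 0.3368 − 0.2015 = 0.1353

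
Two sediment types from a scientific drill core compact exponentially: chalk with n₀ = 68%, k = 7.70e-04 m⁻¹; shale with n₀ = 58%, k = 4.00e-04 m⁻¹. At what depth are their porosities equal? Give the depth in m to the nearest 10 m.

430 m

Working in km (1 km = 1000 m; k in km⁻¹ = k in m⁻¹ × 1000):
Set n₀ₐ e^(−kₐd) = n₀ᵦ e^(−kᵦd) ⇒ ln(n₀ₐ/n₀ᵦ) = (kₐ − kᵦ)·d
d = ln(0.68/0.58) / (0.77 − 0.4) = 0.1591 / 0.37 = 0.430 km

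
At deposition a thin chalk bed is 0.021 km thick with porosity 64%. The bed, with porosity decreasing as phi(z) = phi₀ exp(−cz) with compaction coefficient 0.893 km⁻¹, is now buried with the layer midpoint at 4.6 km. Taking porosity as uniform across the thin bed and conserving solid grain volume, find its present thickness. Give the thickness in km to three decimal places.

Porosity at 4.6 km: phi = 0.64·exp(−0.893×4.6) = 0.0105
Solid-volume conservation: h(1−phi) = h₀(1−phi₀) ⇒ h = h₀·(1−phi₀)/(1−phi)
h = 0.021 × (1 − 0.64)/(1 − 0.0105) = 0.021 × 0.3638 = 0.0076 km

0.008 km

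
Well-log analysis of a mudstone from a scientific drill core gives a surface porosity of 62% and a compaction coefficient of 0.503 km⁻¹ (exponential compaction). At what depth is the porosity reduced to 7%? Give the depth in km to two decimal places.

Invert Athy's law: d = ln(phi₀/phi) / c
d = ln(0.62/0.07) / 0.503 = ln(8.857) / 0.503 = 2.1812 / 0.503 = 4.336 km

4.34 km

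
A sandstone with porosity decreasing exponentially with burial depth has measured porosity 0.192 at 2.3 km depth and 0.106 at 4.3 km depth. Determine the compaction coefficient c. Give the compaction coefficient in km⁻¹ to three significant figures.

Athy: phi(Z) = phi₀ e^(−cZ) ⇒ phi₁/phi₂ = e^{c(Z₂−Z₁)} ⇒ c = ln(phi₁/phi₂)/(Z₂−Z₁)
c = ln(0.192/0.106) / (4.3 − 2.3) = ln(1.811) / 2 = 0.5941 / 2 = 0.297 km⁻¹

0.297 km⁻¹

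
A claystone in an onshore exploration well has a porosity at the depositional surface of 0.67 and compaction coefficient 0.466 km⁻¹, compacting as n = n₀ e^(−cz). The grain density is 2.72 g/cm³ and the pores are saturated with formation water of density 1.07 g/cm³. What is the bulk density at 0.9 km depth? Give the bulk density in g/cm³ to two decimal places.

Porosity at depth: n = 0.67·exp(−0.466×0.9) = 0.67×0.6574 = 0.4405
Bulk density: ρ_b = (1−n)ρ_g + n·ρ_f = 0.5595×2.72 + 0.4405×1.07
       = 1.522 + 0.471 = 1.993 g/cm³

1.99 g/cm³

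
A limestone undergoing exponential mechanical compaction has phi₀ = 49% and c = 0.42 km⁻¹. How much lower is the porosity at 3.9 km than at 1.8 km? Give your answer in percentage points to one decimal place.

13.5 percentage points

phi(1.8) = 0.49·e^(−0.42×1.8) = 0.2301
phi(3.9) = 0.49·e^(−0.42×3.9) = 0.0952
Δphi = 0.2301 − 0.0952 = 0.1348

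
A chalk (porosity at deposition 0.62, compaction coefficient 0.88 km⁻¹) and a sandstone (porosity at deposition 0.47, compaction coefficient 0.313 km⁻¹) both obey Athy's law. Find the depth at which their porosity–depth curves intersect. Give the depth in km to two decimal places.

0.49 km

Set n₀ₐ e^(−kₐd) = n₀ᵦ e^(−kᵦd) ⇒ ln(n₀ₐ/n₀ᵦ) = (kₐ − kᵦ)·d
d = ln(0.62/0.47) / (0.88 − 0.313) = 0.2770 / 0.567 = 0.489 km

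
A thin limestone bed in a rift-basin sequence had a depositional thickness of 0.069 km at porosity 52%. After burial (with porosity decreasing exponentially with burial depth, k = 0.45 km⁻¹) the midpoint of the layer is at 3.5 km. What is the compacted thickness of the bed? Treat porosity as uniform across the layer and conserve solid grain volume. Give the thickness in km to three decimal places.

0.037 km

Porosity at 3.5 km: phi = 0.52·exp(−0.45×3.5) = 0.1076
Solid-volume conservation: h(1−phi) = h₀(1−phi₀) ⇒ h = h₀·(1−phi₀)/(1−phi)
h = 0.069 × (1 − 0.52)/(1 − 0.1076) = 0.069 × 0.5379 = 0.0371 km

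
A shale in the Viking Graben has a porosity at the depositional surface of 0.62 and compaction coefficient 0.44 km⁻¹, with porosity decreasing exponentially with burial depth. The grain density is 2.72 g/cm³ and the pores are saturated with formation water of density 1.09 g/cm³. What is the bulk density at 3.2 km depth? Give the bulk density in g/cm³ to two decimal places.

Porosity at depth: n = 0.62·exp(−0.44×3.2) = 0.62×0.2446 = 0.1517
Bulk density: ρ_b = (1−n)ρ_g + n·ρ_f = 0.8483×2.72 + 0.1517×1.09
       = 2.307 + 0.165 = 2.473 g/cm³

2.47 g/cm³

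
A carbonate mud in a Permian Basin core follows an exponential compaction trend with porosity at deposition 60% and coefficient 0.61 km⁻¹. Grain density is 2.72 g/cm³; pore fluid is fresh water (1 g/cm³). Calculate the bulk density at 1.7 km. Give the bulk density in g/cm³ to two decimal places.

2.35 g/cm³

Porosity at depth: phi = 0.6·exp(−0.61×1.7) = 0.6×0.3545 = 0.2127
Bulk density: ρ_b = (1−phi)ρ_g + phi·ρ_f = 0.7873×2.72 + 0.2127×1
       = 2.141 + 0.213 = 2.354 g/cm³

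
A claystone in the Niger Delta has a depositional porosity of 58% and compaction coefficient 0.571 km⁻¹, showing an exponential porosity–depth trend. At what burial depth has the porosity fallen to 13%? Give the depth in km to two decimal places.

Invert Athy's law: z = ln(phi₀/phi) / β
z = ln(0.58/0.13) / 0.571 = ln(4.462) / 0.571 = 1.4955 / 0.571 = 2.619 km

2.62 km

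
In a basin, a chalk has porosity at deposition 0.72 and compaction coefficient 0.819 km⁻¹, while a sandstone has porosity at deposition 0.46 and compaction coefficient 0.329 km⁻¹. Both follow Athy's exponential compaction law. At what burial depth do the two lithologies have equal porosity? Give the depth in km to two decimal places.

Set n₀ₐ e^(−cₐZ) = n₀ᵦ e^(−cᵦZ) ⇒ ln(n₀ₐ/n₀ᵦ) = (cₐ − cᵦ)·Z
Z = ln(0.72/0.46) / (0.819 − 0.329) = 0.4480 / 0.49 = 0.914 km

0.91 km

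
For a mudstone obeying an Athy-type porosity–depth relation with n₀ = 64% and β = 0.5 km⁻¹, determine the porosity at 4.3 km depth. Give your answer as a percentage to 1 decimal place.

7.5%

n = n₀·exp(−β·z) = 0.64 × exp(−0.5 × 4.3) = 0.64 × exp(−2.15)
  = 0.64 × 0.1165 = 0.0745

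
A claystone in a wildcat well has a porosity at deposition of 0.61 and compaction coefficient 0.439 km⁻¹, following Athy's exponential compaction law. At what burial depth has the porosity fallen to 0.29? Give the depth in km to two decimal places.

1.69 km

Invert Athy's law: d = ln(phi₀/phi) / β
d = ln(0.61/0.29) / 0.439 = ln(2.103) / 0.439 = 0.7436 / 0.439 = 1.694 km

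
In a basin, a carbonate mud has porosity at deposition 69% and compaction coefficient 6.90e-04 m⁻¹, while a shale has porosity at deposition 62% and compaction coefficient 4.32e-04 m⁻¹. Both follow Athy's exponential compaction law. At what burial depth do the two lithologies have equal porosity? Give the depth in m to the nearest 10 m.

410 m

Working in km (1 km = 1000 m; k in km⁻¹ = k in m⁻¹ × 1000):
Set φ₀ₐ e^(−kₐz) = φ₀ᵦ e^(−kᵦz) ⇒ ln(φ₀ₐ/φ₀ᵦ) = (kₐ − kᵦ)·z
z = ln(0.69/0.62) / (0.69 − 0.432) = 0.1070 / 0.258 = 0.415 km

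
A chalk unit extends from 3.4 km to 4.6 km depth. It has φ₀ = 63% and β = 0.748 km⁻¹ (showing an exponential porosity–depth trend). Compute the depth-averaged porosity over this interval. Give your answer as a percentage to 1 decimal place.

3.3%

⟨φ⟩ = (1/(z₂−z₁)) ∫ φ₀ e^(−βz) dz = φ₀·(e^(−β·z₁) − e^(−β·z₂)) / (β·(z₂−z₁))
e^(−0.748×3.4) = 0.0786; e^(−0.748×4.6) = 0.0320
⟨φ⟩ = 0.63 × (0.0786 − 0.0320) / (0.748 × 1.2) = 0.63 × 0.0519 = 0.0327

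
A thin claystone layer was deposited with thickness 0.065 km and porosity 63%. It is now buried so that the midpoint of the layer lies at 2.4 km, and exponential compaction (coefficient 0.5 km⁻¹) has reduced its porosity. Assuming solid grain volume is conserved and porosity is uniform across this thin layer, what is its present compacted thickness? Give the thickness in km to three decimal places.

0.030 km

Porosity at 2.4 km: n = 0.63·exp(−0.5×2.4) = 0.1898
Solid-volume conservation: h(1−n) = h₀(1−n₀) ⇒ h = h₀·(1−n₀)/(1−n)
h = 0.065 × (1 − 0.63)/(1 − 0.1898) = 0.065 × 0.4567 = 0.0297 km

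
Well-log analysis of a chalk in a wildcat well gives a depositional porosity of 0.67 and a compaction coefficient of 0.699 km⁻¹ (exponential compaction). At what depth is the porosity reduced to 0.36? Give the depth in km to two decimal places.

Invert Athy's law: d = ln(φ₀/φ) / c
d = ln(0.67/0.36) / 0.699 = ln(1.861) / 0.699 = 0.6212 / 0.699 = 0.889 km

0.89 km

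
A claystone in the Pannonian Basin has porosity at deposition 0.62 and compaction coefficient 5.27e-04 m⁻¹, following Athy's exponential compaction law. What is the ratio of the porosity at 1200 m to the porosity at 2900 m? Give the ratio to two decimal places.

2.45

Working in km (1 km = 1000 m; β in km⁻¹ = β in m⁻¹ × 1000):
n(Z₁)/n(Z₂) = e^(−β·Z₁)/e^(−β·Z₂) = e^{β(Z₂−Z₁)}
= exp(0.527 × 1.7) = exp(0.8959) = 2.4495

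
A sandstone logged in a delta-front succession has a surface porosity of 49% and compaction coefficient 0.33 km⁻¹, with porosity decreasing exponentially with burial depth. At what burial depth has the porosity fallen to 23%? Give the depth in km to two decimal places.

2.29 km

Invert Athy's law: Z = ln(φ₀/φ) / k
Z = ln(0.49/0.23) / 0.33 = ln(2.13) / 0.33 = 0.7563 / 0.33 = 2.292 km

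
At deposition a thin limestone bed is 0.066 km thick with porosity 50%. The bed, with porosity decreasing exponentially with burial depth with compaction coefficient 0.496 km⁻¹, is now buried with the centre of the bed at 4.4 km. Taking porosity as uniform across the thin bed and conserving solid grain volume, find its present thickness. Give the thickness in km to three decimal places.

Porosity at 4.4 km: φ = 0.5·exp(−0.496×4.4) = 0.0564
Solid-volume conservation: h(1−φ) = h₀(1−φ₀) ⇒ h = h₀·(1−φ₀)/(1−φ)
h = 0.066 × (1 − 0.5)/(1 − 0.0564) = 0.066 × 0.5299 = 0.0350 km

0.035 km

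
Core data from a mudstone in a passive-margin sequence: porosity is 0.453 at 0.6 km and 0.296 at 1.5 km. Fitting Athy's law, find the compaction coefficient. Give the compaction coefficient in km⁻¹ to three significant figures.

Athy: φ(d) = φ₀ e^(−βd) ⇒ φ₁/φ₂ = e^{β(d₂−d₁)} ⇒ β = ln(φ₁/φ₂)/(d₂−d₁)
β = ln(0.453/0.296) / (1.5 − 0.6) = ln(1.53) / 0.9 = 0.4255 / 0.9 = 0.4728 km⁻¹

0.473 km⁻¹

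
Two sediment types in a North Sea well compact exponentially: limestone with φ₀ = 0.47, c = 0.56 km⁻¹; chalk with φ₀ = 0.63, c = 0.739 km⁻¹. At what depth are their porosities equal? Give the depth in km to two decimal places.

1.64 km

Set φ₀ₐ e^(−cₐz) = φ₀ᵦ e^(−cᵦz) ⇒ ln(φ₀ₐ/φ₀ᵦ) = (cₐ − cᵦ)·z
z = ln(0.47/0.63) / (0.56 − 0.739) = -0.2930 / -0.179 = 1.637 km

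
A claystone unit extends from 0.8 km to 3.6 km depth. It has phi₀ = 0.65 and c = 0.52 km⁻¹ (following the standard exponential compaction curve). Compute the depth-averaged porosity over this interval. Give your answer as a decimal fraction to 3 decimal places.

⟨phi⟩ = (1/(d₂−d₁)) ∫ phi₀ e^(−cd) dd = phi₀·(e^(−c·d₁) − e^(−c·d₂)) / (c·(d₂−d₁))
e^(−0.52×0.8) = 0.6597; e^(−0.52×3.6) = 0.1538
⟨phi⟩ = 0.65 × (0.6597 − 0.1538) / (0.52 × 2.8) = 0.65 × 0.3474 = 0.2258

0.226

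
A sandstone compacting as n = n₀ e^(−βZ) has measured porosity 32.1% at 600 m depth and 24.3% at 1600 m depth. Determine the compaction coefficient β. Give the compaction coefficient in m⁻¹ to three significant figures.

Working in km (1 km = 1000 m; β in km⁻¹ = β in m⁻¹ × 1000):
Athy: n(Z) = n₀ e^(−βZ) ⇒ n₁/n₂ = e^{β(Z₂−Z₁)} ⇒ β = ln(n₁/n₂)/(Z₂−Z₁)
β = ln(0.321/0.243) / (1.6 − 0.6) = ln(1.321) / 1 = 0.2784 / 1 = 0.2784 km⁻¹

0.000278 m⁻¹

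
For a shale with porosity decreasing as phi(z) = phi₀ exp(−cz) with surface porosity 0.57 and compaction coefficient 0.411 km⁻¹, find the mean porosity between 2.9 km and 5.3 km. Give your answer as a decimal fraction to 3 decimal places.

⟨phi⟩ = (1/(z₂−z₁)) ∫ phi₀ e^(−cz) dz = phi₀·(e^(−c·z₁) − e^(−c·z₂)) / (c·(z₂−z₁))
e^(−0.411×2.9) = 0.3036; e^(−0.411×5.3) = 0.1132
⟨phi⟩ = 0.57 × (0.3036 − 0.1132) / (0.411 × 2.4) = 0.57 × 0.1930 = 0.1100

0.110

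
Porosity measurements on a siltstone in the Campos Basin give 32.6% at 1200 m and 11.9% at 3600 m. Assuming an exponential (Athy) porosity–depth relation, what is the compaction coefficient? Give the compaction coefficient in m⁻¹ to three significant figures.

Working in km (1 km = 1000 m; β in km⁻¹ = β in m⁻¹ × 1000):
Athy: n(Z) = n₀ e^(−βZ) ⇒ n₁/n₂ = e^{β(Z₂−Z₁)} ⇒ β = ln(n₁/n₂)/(Z₂−Z₁)
β = ln(0.326/0.119) / (3.6 − 1.2) = ln(2.739) / 2.4 = 1.0078 / 2.4 = 0.4199 km⁻¹

0.000420 m⁻¹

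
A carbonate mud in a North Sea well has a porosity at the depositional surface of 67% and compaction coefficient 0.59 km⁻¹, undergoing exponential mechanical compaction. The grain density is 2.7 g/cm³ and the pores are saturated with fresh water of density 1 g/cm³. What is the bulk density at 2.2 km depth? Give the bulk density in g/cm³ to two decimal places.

Porosity at depth: phi = 0.67·exp(−0.59×2.2) = 0.67×0.2731 = 0.1830
Bulk density: ρ_b = (1−phi)ρ_g + phi·ρ_f = 0.8170×2.7 + 0.1830×1
       = 2.206 + 0.183 = 2.389 g/cm³

2.39 g/cm³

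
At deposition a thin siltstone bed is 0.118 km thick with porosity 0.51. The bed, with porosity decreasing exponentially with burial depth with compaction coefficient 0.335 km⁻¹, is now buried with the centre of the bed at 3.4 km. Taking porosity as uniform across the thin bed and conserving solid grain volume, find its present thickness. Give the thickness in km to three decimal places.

0.069 km

Porosity at 3.4 km: φ = 0.51·exp(−0.335×3.4) = 0.1633
Solid-volume conservation: h(1−φ) = h₀(1−φ₀) ⇒ h = h₀·(1−φ₀)/(1−φ)
h = 0.118 × (1 − 0.51)/(1 − 0.1633) = 0.118 × 0.5856 = 0.0691 km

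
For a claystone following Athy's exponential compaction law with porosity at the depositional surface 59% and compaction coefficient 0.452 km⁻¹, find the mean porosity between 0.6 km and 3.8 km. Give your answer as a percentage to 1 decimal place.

⟨phi⟩ = (1/(z₂−z₁)) ∫ phi₀ e^(−cz) dz = phi₀·(e^(−c·z₁) − e^(−c·z₂)) / (c·(z₂−z₁))
e^(−0.452×0.6) = 0.7625; e^(−0.452×3.8) = 0.1795
⟨phi⟩ = 0.59 × (0.7625 − 0.1795) / (0.452 × 3.2) = 0.59 × 0.4030 = 0.2378

23.8%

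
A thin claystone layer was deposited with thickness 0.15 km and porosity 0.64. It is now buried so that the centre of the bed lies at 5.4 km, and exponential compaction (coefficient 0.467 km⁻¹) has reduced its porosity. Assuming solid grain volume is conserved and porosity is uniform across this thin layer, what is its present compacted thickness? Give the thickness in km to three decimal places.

Porosity at 5.4 km: n = 0.64·exp(−0.467×5.4) = 0.0514
Solid-volume conservation: h(1−n) = h₀(1−n₀) ⇒ h = h₀·(1−n₀)/(1−n)
h = 0.15 × (1 − 0.64)/(1 − 0.0514) = 0.15 × 0.3795 = 0.0569 km

0.057 km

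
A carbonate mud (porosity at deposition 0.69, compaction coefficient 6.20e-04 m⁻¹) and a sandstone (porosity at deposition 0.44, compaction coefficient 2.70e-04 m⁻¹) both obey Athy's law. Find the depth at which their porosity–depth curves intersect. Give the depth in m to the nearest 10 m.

Working in km (1 km = 1000 m; β in km⁻¹ = β in m⁻¹ × 1000):
Set φ₀ₐ e^(−βₐd) = φ₀ᵦ e^(−βᵦd) ⇒ ln(φ₀ₐ/φ₀ᵦ) = (βₐ − βᵦ)·d
d = ln(0.69/0.44) / (0.62 − 0.27) = 0.4499 / 0.35 = 1.285 km

1290 m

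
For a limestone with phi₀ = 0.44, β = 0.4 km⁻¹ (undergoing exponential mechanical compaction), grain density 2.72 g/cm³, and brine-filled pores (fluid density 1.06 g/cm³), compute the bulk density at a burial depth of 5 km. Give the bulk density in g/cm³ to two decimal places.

Porosity at depth: phi = 0.44·exp(−0.4×5) = 0.44×0.1353 = 0.0595
Bulk density: ρ_b = (1−phi)ρ_g + phi·ρ_f = 0.9405×2.72 + 0.0595×1.06
       = 2.558 + 0.063 = 2.621 g/cm³

2.62 g/cm³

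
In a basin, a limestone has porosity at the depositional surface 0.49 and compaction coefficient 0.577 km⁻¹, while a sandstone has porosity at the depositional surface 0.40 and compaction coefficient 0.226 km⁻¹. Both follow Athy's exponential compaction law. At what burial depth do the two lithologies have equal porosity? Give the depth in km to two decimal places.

Set n₀ₐ e^(−kₐZ) = n₀ᵦ e^(−kᵦZ) ⇒ ln(n₀ₐ/n₀ᵦ) = (kₐ − kᵦ)·Z
Z = ln(0.49/0.4) / (0.577 − 0.226) = 0.2029 / 0.351 = 0.578 km

0.58 km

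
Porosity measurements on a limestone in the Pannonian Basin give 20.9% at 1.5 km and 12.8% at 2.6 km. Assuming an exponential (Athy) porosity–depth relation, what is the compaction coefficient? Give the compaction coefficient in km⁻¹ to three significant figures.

0.446 km⁻¹

Athy: φ(z) = φ₀ e^(−cz) ⇒ φ₁/φ₂ = e^{c(z₂−z₁)} ⇒ c = ln(φ₁/φ₂)/(z₂−z₁)
c = ln(0.209/0.128) / (2.6 − 1.5) = ln(1.633) / 1.1 = 0.4903 / 1.1 = 0.4457 km⁻¹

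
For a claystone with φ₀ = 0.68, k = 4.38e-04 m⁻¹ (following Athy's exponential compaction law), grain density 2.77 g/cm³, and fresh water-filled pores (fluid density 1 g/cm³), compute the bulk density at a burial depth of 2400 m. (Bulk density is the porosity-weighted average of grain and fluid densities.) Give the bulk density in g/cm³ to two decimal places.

Working in km (1 km = 1000 m; k in km⁻¹ = k in m⁻¹ × 1000):
Porosity at depth: φ = 0.68·exp(−0.438×2.4) = 0.68×0.3495 = 0.2377
Bulk density: ρ_b = (1−φ)ρ_g + φ·ρ_f = 0.7623×2.77 + 0.2377×1
       = 2.112 + 0.238 = 2.349 g/cm³

2.35 g/cm³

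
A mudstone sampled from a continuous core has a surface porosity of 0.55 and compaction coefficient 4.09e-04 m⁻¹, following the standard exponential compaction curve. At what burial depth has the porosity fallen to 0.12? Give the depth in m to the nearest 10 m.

3720 m

Working in km (1 km = 1000 m; k in km⁻¹ = k in m⁻¹ × 1000):
Invert Athy's law: z = ln(phi₀/phi) / k
z = ln(0.55/0.12) / 0.409 = ln(4.583) / 0.409 = 1.5224 / 0.409 = 3.722 km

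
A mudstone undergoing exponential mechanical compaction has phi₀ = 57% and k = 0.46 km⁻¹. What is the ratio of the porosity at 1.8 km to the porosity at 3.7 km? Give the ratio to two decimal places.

phi(z₁)/phi(z₂) = e^(−k·z₁)/e^(−k·z₂) = e^{k(z₂−z₁)}
= exp(0.46 × 1.9) = exp(0.874) = 2.3965

2.40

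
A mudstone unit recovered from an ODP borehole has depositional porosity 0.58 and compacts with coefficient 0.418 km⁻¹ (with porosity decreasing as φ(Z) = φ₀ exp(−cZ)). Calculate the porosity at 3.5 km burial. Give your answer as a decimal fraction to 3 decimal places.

0.134

φ = φ₀·exp(−c·Z) = 0.58 × exp(−0.418 × 3.5) = 0.58 × exp(−1.463)
  = 0.58 × 0.2315 = 0.1343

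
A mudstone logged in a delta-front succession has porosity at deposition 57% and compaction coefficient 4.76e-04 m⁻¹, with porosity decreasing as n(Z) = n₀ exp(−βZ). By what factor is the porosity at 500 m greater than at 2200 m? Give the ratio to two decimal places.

2.25

Working in km (1 km = 1000 m; β in km⁻¹ = β in m⁻¹ × 1000):
n(Z₁)/n(Z₂) = e^(−β·Z₁)/e^(−β·Z₂) = e^{β(Z₂−Z₁)}
= exp(0.476 × 1.7) = exp(0.8092) = 2.2461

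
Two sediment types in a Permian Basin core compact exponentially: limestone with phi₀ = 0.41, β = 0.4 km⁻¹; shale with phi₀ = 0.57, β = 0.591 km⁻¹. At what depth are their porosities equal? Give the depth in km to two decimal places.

Set phi₀ₐ e^(−βₐZ) = phi₀ᵦ e^(−βᵦZ) ⇒ ln(phi₀ₐ/phi₀ᵦ) = (βₐ − βᵦ)·Z
Z = ln(0.41/0.57) / (0.4 − 0.591) = -0.3295 / -0.191 = 1.725 km

1.73 km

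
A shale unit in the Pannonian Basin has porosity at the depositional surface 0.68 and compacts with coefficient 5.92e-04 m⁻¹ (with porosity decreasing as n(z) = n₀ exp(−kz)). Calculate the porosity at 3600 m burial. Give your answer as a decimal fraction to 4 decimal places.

0.0807

Working in km (1 km = 1000 m; k in km⁻¹ = k in m⁻¹ × 1000):
n = n₀·exp(−k·z) = 0.68 × exp(−0.592 × 3.6) = 0.68 × exp(−2.131)
  = 0.68 × 0.1187 = 0.0807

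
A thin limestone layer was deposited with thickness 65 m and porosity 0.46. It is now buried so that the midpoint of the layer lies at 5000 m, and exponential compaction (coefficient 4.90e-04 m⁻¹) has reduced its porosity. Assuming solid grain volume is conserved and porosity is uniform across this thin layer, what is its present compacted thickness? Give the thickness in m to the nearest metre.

37 m

Working in km (1 km = 1000 m; c in km⁻¹ = c in m⁻¹ × 1000):
Porosity at 5 km: n = 0.46·exp(−0.49×5) = 0.0397
Solid-volume conservation: h(1−n) = h₀(1−n₀) ⇒ h = h₀·(1−n₀)/(1−n)
h = 0.065 × (1 − 0.46)/(1 − 0.0397) = 0.065 × 0.5623 = 0.0366 km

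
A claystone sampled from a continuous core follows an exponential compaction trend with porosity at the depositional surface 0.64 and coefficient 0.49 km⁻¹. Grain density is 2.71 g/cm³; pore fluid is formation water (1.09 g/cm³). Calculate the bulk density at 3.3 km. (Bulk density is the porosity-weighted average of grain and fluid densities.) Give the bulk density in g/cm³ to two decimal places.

2.50 g/cm³

Porosity at depth: phi = 0.64·exp(−0.49×3.3) = 0.64×0.1985 = 0.1270
Bulk density: ρ_b = (1−phi)ρ_g + phi·ρ_f = 0.8730×2.71 + 0.1270×1.09
       = 2.366 + 0.138 = 2.504 g/cm³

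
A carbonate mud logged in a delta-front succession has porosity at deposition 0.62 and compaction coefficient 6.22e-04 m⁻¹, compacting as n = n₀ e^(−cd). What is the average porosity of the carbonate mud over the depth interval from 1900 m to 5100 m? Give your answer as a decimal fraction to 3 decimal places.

0.082

Working in km (1 km = 1000 m; c in km⁻¹ = c in m⁻¹ × 1000):
⟨n⟩ = (1/(d₂−d₁)) ∫ n₀ e^(−cd) dd = n₀·(e^(−c·d₁) − e^(−c·d₂)) / (c·(d₂−d₁))
e^(−0.622×1.9) = 0.3067; e^(−0.622×5.1) = 0.0419
⟨n⟩ = 0.62 × (0.3067 − 0.0419) / (0.622 × 3.2) = 0.62 × 0.1330 = 0.0825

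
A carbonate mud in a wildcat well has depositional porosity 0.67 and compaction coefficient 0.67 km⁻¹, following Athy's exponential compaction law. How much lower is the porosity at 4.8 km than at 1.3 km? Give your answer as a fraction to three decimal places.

n(1.3) = 0.67·e^(−0.67×1.3) = 0.2804
n(4.8) = 0.67·e^(−0.67×4.8) = 0.0269
Δn = 0.2804 − 0.0269 = 0.2535

0.254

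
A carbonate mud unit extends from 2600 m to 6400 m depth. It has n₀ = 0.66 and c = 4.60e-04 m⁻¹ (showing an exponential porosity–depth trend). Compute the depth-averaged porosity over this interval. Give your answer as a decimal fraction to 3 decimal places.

0.094

Working in km (1 km = 1000 m; c in km⁻¹ = c in m⁻¹ × 1000):
⟨n⟩ = (1/(z₂−z₁)) ∫ n₀ e^(−cz) dz = n₀·(e^(−c·z₁) − e^(−c·z₂)) / (c·(z₂−z₁))
e^(−0.46×2.6) = 0.3024; e^(−0.46×6.4) = 0.0527
⟨n⟩ = 0.66 × (0.3024 − 0.0527) / (0.46 × 3.8) = 0.66 × 0.1429 = 0.0943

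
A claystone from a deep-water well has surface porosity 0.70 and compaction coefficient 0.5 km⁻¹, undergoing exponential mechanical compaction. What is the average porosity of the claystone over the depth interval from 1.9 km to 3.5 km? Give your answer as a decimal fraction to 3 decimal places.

⟨n⟩ = (1/(Z₂−Z₁)) ∫ n₀ e^(−kZ) dZ = n₀·(e^(−k·Z₁) − e^(−k·Z₂)) / (k·(Z₂−Z₁))
e^(−0.5×1.9) = 0.3867; e^(−0.5×3.5) = 0.1738
⟨n⟩ = 0.7 × (0.3867 − 0.1738) / (0.5 × 1.6) = 0.7 × 0.2662 = 0.1863

0.186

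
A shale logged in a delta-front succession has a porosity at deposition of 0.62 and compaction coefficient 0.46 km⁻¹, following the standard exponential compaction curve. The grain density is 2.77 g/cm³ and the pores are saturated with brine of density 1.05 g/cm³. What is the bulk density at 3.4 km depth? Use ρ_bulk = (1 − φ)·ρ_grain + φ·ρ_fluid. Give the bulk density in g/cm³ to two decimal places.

2.55 g/cm³

Porosity at depth: n = 0.62·exp(−0.46×3.4) = 0.62×0.2093 = 0.1298
Bulk density: ρ_b = (1−n)ρ_g + n·ρ_f = 0.8702×2.77 + 0.1298×1.05
       = 2.411 + 0.136 = 2.547 g/cm³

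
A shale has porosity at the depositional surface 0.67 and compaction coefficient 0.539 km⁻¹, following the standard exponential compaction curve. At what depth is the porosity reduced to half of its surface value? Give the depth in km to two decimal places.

φ/φ₀ = 1/2 ⇒ exp(−c·Z) = 1/2 ⇒ Z = ln(2) / c
Z = 0.6931 / 0.539 = 1.286 km

1.29 km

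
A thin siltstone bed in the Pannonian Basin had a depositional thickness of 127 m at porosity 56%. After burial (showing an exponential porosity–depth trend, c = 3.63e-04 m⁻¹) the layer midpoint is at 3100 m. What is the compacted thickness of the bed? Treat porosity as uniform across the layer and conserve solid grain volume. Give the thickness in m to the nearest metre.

68 m

Working in km (1 km = 1000 m; c in km⁻¹ = c in m⁻¹ × 1000):
Porosity at 3.1 km: phi = 0.56·exp(−0.363×3.1) = 0.1818
Solid-volume conservation: h(1−phi) = h₀(1−phi₀) ⇒ h = h₀·(1−phi₀)/(1−phi)
h = 0.127 × (1 − 0.56)/(1 − 0.1818) = 0.127 × 0.5377 = 0.0683 km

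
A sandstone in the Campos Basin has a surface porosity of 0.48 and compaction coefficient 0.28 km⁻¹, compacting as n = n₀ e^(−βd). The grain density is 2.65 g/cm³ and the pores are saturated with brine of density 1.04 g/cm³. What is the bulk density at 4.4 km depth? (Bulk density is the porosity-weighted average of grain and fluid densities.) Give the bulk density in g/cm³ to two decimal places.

Porosity at depth: n = 0.48·exp(−0.28×4.4) = 0.48×0.2917 = 0.1400
Bulk density: ρ_b = (1−n)ρ_g + n·ρ_f = 0.8600×2.65 + 0.1400×1.04
       = 2.279 + 0.146 = 2.425 g/cm³

2.42 g/cm³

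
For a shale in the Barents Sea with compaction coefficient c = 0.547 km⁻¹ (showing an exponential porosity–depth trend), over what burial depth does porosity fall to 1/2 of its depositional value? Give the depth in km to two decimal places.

phi/phi₀ = 1/2 ⇒ exp(−c·Z) = 1/2 ⇒ Z = ln(2) / c
Z = 0.6931 / 0.547 = 1.267 km

1.27 km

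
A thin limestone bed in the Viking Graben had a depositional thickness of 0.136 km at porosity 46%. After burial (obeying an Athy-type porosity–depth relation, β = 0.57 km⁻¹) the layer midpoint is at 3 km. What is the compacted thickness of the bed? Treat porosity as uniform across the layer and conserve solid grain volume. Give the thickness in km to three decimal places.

0.080 km

Porosity at 3 km: n = 0.46·exp(−0.57×3) = 0.0832
Solid-volume conservation: h(1−n) = h₀(1−n₀) ⇒ h = h₀·(1−n₀)/(1−n)
h = 0.136 × (1 − 0.46)/(1 − 0.0832) = 0.136 × 0.5890 = 0.0801 km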